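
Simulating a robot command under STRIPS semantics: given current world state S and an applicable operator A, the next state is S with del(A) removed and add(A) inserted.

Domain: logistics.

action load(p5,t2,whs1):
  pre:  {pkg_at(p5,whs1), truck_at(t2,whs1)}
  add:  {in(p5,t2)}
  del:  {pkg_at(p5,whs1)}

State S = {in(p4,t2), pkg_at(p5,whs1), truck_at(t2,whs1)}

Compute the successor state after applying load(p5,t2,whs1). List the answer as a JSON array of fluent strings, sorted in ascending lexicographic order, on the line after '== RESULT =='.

Compute (S \ del) ∪ add:
  pre ⊆ S: {pkg_at(p5,whs1), truck_at(t2,whs1)} ⊆ S  — applicable
  S \ del = {in(p4,t2), truck_at(t2,whs1)}
  ∪ add   = {in(p4,t2), in(p5,t2), truck_at(t2,whs1)}

== RESULT ==
["in(p4,t2)", "in(p5,t2)", "truck_at(t2,whs1)"]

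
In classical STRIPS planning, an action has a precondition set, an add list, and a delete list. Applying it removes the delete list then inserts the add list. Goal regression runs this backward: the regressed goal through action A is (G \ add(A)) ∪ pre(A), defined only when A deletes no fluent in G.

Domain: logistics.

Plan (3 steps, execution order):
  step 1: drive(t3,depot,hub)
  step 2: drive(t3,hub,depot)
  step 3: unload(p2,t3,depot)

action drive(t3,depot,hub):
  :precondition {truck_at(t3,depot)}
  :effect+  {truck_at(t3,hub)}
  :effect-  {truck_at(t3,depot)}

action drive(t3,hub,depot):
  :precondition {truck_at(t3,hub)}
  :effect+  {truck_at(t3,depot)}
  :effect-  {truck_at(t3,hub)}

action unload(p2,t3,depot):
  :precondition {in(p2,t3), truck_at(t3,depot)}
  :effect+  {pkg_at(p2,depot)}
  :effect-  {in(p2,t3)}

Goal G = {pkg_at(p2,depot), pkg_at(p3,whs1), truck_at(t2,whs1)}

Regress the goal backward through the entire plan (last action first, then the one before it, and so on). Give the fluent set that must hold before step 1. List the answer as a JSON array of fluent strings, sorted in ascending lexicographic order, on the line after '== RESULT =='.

Regress step by step:
  through step 3 (unload(p2,t3,depot)): drop {pkg_at(p2,depot)}, keep {pkg_at(p3,whs1), truck_at(t2,whs1)}, require {in(p2,t3), truck_at(t3,depot)}
    → {in(p2,t3), pkg_at(p3,whs1), truck_at(t2,whs1), truck_at(t3,depot)}
  through step 2 (drive(t3,hub,depot)): drop {truck_at(t3,depot)}, keep {in(p2,t3), pkg_at(p3,whs1), truck_at(t2,whs1)}, require {truck_at(t3,hub)}
    → {in(p2,t3), pkg_at(p3,whs1), truck_at(t2,whs1), truck_at(t3,hub)}
  through step 1 (drive(t3,depot,hub)): drop {truck_at(t3,hub)}, keep {in(p2,t3), pkg_at(p3,whs1), truck_at(t2,whs1)}, require {truck_at(t3,depot)}
    → {in(p2,t3), pkg_at(p3,whs1), truck_at(t2,whs1), truck_at(t3,depot)}

== RESULT ==
["in(p2,t3)", "pkg_at(p3,whs1)", "truck_at(t2,whs1)", "truck_at(t3,depot)"]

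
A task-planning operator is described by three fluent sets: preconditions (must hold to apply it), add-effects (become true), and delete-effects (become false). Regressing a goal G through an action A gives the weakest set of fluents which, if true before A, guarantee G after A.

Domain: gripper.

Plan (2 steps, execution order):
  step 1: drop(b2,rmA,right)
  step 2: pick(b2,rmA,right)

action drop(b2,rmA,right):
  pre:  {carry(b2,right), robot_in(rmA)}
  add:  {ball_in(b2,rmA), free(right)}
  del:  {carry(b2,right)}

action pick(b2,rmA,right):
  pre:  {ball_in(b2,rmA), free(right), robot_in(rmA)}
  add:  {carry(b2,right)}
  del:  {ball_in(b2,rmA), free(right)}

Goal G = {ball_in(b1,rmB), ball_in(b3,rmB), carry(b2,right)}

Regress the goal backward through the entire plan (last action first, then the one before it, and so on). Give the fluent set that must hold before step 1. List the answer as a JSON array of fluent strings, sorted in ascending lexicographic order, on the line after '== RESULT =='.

Regress step by step:
  through step 2 (pick(b2,rmA,right)): drop {carry(b2,right)}, keep {ball_in(b1,rmB), ball_in(b3,rmB)}, require {ball_in(b2,rmA), free(right), robot_in(rmA)}
    → {ball_in(b1,rmB), ball_in(b2,rmA), ball_in(b3,rmB), free(right), robot_in(rmA)}
  through step 1 (drop(b2,rmA,right)): drop {ball_in(b2,rmA), free(right)}, keep {ball_in(b1,rmB), ball_in(b3,rmB), robot_in(rmA)}, require {carry(b2,right), robot_in(rmA)}
    → {ball_in(b1,rmB), ball_in(b3,rmB), carry(b2,right), robot_in(rmA)}

== RESULT ==
["ball_in(b1,rmB)", "ball_in(b3,rmB)", "carry(b2,right)", "robot_in(rmA)"]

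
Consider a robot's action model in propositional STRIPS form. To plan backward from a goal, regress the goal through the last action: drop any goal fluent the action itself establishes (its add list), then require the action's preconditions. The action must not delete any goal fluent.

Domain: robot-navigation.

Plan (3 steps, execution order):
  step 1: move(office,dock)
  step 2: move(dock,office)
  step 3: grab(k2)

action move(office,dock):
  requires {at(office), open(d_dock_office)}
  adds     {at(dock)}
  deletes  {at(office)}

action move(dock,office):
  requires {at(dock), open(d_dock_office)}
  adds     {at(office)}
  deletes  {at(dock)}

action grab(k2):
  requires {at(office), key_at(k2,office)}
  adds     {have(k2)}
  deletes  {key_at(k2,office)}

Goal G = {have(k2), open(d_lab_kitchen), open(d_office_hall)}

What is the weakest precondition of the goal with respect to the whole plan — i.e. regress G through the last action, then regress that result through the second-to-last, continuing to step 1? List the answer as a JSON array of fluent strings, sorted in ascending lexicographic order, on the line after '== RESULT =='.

Regress step by step:
  through step 3 (grab(k2)): drop {have(k2)}, keep {open(d_lab_kitchen), open(d_office_hall)}, require {at(office), key_at(k2,office)}
    → {at(office), key_at(k2,office), open(d_lab_kitchen), open(d_office_hall)}
  through step 2 (move(dock,office)): drop {at(office)}, keep {key_at(k2,office), open(d_lab_kitchen), open(d_office_hall)}, require {at(dock), open(d_dock_office)}
    → {at(dock), key_at(k2,office), open(d_dock_office), open(d_lab_kitchen), open(d_office_hall)}
  through step 1 (move(office,dock)): drop {at(dock)}, keep {key_at(k2,office), open(d_dock_office), open(d_lab_kitchen), open(d_office_hall)}, require {at(office), open(d_dock_office)}
    → {at(office), key_at(k2,office), open(d_dock_office), open(d_lab_kitchen), open(d_office_hall)}

== RESULT ==
["at(office)", "key_at(k2,office)", "open(d_dock_office)", "open(d_lab_kitchen)", "open(d_office_hall)"]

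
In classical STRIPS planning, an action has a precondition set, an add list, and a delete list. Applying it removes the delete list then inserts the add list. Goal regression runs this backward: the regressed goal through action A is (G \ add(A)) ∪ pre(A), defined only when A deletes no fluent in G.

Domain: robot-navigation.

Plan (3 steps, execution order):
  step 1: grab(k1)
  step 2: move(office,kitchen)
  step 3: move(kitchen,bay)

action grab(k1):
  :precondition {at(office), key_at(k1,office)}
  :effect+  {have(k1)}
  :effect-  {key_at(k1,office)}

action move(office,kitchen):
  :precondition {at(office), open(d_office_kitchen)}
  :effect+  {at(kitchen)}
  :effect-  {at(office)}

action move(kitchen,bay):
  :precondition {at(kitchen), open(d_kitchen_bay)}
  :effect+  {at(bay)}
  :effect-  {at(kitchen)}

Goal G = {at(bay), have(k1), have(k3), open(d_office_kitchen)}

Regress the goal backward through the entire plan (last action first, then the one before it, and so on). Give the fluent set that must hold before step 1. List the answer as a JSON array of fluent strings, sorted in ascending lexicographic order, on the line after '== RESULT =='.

Regress step by step:
  through step 3 (move(kitchen,bay)): drop {at(bay)}, keep {have(k1), have(k3), open(d_office_kitchen)}, require {at(kitchen), open(d_kitchen_bay)}
    → {at(kitchen), have(k1), have(k3), open(d_kitchen_bay), open(d_office_kitchen)}
  through step 2 (move(office,kitchen)): drop {at(kitchen)}, keep {have(k1), have(k3), open(d_kitchen_bay), open(d_office_kitchen)}, require {at(office), open(d_office_kitchen)}
    → {at(office), have(k1), have(k3), open(d_kitchen_bay), open(d_office_kitchen)}
  through step 1 (grab(k1)): drop {have(k1)}, keep {at(office), have(k3), open(d_kitchen_bay), open(d_office_kitchen)}, require {at(office), key_at(k1,office)}
    → {at(office), have(k3), key_at(k1,office), open(d_kitchen_bay), open(d_office_kitchen)}

== RESULT ==
["at(office)", "have(k3)", "key_at(k1,office)", "open(d_kitchen_bay)", "open(d_office_kitchen)"]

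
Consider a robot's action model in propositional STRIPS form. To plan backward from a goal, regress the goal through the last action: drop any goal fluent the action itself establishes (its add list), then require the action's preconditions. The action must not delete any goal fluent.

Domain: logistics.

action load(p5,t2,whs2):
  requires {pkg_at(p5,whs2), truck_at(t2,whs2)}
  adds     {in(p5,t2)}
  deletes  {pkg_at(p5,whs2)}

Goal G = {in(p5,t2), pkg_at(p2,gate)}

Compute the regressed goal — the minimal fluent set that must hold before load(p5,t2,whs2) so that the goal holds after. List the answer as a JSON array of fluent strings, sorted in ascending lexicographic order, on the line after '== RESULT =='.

Regress:
  G ∩ del = {}  (empty — regression defined)
  G \ add = {in(p5,t2), pkg_at(p2,gate)} \ {in(p5,t2)} = {pkg_at(p2,gate)}
  ∪ pre   = {pkg_at(p2,gate)} ∪ {pkg_at(p5,whs2), truck_at(t2,whs2)}
          = {pkg_at(p2,gate), pkg_at(p5,whs2), truck_at(t2,whs2)}

== RESULT ==
["pkg_at(p2,gate)", "pkg_at(p5,whs2)", "truck_at(t2,whs2)"]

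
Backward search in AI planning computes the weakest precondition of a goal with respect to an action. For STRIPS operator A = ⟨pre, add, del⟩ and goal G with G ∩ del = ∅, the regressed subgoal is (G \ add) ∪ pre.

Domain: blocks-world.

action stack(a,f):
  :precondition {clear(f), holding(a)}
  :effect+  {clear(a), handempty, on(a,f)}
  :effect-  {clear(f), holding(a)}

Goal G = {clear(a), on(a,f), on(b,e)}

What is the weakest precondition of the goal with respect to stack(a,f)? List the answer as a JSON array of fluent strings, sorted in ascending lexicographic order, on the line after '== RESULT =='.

Regress:
  G ∩ del = {}  (empty — regression defined)
  G \ add = {clear(a), on(a,f), on(b,e)} \ {clear(a), handempty, on(a,f)} = {on(b,e)}
  ∪ pre   = {on(b,e)} ∪ {clear(f), holding(a)}
          = {clear(f), holding(a), on(b,e)}

== RESULT ==
["clear(f)", "holding(a)", "on(b,e)"]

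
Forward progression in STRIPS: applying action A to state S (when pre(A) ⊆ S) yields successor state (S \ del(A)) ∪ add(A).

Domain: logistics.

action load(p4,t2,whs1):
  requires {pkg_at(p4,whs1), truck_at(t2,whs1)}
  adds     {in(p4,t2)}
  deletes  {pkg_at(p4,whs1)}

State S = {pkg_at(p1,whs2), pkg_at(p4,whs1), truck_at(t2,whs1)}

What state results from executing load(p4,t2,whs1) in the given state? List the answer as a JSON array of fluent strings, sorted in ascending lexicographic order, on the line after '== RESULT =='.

Progress:
  pre ⊆ S: {pkg_at(p4,whs1), truck_at(t2,whs1)} ⊆ S  — applicable
  S \ del = {pkg_at(p1,whs2), truck_at(t2,whs1)}
  ∪ add   = {in(p4,t2), pkg_at(p1,whs2), truck_at(t2,whs1)}

== RESULT ==
["in(p4,t2)", "pkg_at(p1,whs2)", "truck_at(t2,whs1)"]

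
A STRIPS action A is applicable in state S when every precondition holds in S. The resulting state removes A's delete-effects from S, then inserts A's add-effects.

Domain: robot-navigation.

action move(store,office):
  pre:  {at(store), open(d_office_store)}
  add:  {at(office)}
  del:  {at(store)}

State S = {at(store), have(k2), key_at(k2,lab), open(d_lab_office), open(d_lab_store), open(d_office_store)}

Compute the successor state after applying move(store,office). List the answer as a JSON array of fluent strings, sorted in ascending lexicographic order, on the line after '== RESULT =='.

Progress:
  pre ⊆ S: {at(store), open(d_office_store)} ⊆ S  — applicable
  S \ del = {have(k2), key_at(k2,lab), open(d_lab_office), open(d_lab_store), open(d_office_store)}
  ∪ add   = {at(office), have(k2), key_at(k2,lab), open(d_lab_office), open(d_lab_store), open(d_office_store)}

== RESULT ==
["at(office)", "have(k2)", "key_at(k2,lab)", "open(d_lab_office)", "open(d_lab_store)", "open(d_office_store)"]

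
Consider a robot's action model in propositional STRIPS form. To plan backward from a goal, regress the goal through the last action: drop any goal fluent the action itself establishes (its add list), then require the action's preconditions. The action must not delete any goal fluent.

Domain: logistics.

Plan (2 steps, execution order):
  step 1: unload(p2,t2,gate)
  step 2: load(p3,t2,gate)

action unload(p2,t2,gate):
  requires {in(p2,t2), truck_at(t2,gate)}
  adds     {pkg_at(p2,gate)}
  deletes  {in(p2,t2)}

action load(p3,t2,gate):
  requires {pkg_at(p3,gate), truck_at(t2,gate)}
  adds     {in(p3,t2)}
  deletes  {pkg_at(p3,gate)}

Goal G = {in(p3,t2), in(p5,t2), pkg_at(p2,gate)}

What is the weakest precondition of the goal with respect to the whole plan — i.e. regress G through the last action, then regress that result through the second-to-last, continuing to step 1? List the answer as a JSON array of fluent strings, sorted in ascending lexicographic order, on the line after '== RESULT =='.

Work backward from the goal:
  through step 2 (load(p3,t2,gate)): drop {in(p3,t2)}, keep {in(p5,t2), pkg_at(p2,gate)}, require {pkg_at(p3,gate), truck_at(t2,gate)}
    → {in(p5,t2), pkg_at(p2,gate), pkg_at(p3,gate), truck_at(t2,gate)}
  through step 1 (unload(p2,t2,gate)): drop {pkg_at(p2,gate)}, keep {in(p5,t2), pkg_at(p3,gate), truck_at(t2,gate)}, require {in(p2,t2), truck_at(t2,gate)}
    → {in(p2,t2), in(p5,t2), pkg_at(p3,gate), truck_at(t2,gate)}

== RESULT ==
["in(p2,t2)", "in(p5,t2)", "pkg_at(p3,gate)", "truck_at(t2,gate)"]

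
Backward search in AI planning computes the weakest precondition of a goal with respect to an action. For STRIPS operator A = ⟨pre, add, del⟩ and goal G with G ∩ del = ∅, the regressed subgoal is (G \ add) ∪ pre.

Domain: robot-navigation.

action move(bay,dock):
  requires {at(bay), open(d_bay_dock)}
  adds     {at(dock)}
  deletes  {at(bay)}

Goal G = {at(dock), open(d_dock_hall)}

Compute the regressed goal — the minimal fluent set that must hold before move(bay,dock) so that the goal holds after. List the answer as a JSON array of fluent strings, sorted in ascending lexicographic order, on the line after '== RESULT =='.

Regress:
  G ∩ del = {}  (empty — regression defined)
  G \ add = {at(dock), open(d_dock_hall)} \ {at(dock)} = {open(d_dock_hall)}
  ∪ pre   = {open(d_dock_hall)} ∪ {at(bay), open(d_bay_dock)}
          = {at(bay), open(d_bay_dock), open(d_dock_hall)}

== RESULT ==
["at(bay)", "open(d_bay_dock)", "open(d_dock_hall)"]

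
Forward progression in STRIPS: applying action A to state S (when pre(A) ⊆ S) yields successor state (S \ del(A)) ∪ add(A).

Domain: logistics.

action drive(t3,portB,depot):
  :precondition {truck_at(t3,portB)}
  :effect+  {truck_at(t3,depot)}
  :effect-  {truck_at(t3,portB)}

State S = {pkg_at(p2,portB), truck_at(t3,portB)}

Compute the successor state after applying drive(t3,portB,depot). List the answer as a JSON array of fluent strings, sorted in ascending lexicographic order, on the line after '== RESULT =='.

Compute (S \ del) ∪ add:
  pre ⊆ S: {truck_at(t3,portB)} ⊆ S  — applicable
  S \ del = {pkg_at(p2,portB)}
  ∪ add   = {pkg_at(p2,portB), truck_at(t3,depot)}

== RESULT ==
["pkg_at(p2,portB)", "truck_at(t3,depot)"]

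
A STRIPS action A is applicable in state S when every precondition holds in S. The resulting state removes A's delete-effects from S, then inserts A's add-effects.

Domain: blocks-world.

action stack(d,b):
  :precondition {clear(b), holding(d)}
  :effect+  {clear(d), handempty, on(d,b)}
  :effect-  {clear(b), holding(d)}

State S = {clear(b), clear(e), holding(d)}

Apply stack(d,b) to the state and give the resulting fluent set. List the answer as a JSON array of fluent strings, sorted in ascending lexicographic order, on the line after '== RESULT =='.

Progress:
  pre ⊆ S: {clear(b), holding(d)} ⊆ S  — applicable
  S \ del = {clear(e)}
  ∪ add   = {clear(d), clear(e), handempty, on(d,b)}

== RESULT ==
["clear(d)", "clear(e)", "handempty", "on(d,b)"]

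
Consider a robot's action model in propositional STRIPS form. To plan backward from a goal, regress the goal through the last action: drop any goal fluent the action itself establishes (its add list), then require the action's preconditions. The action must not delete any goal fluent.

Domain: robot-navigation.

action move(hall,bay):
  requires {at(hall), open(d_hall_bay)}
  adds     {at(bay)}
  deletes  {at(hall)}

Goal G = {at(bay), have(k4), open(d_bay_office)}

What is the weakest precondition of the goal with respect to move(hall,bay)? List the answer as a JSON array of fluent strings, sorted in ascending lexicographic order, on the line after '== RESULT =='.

Regress:
  G ∩ del = {}  (empty — regression defined)
  G \ add = {at(bay), have(k4), open(d_bay_office)} \ {at(bay)} = {have(k4), open(d_bay_office)}
  ∪ pre   = {have(k4), open(d_bay_office)} ∪ {at(hall), open(d_hall_bay)}
          = {at(hall), have(k4), open(d_bay_office), open(d_hall_bay)}

== RESULT ==
["at(hall)", "have(k4)", "open(d_bay_office)", "open(d_hall_bay)"]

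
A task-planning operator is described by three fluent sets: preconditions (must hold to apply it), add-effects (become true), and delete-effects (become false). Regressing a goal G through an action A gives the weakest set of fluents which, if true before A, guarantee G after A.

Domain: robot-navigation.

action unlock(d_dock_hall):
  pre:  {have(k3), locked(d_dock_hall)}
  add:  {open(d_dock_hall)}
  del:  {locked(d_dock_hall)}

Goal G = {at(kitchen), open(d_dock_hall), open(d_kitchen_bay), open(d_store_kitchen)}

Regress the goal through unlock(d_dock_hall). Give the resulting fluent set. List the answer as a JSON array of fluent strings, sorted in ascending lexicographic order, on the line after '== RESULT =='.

Compute (G \ add) ∪ pre:
  G ∩ del = {}  (empty — regression defined)
  G \ add = {at(kitchen), open(d_dock_hall), open(d_kitchen_bay), open(d_store_kitchen)} \ {open(d_dock_hall)} = {at(kitchen), open(d_kitchen_bay), open(d_store_kitchen)}
  ∪ pre   = {at(kitchen), open(d_kitchen_bay), open(d_store_kitchen)} ∪ {have(k3), locked(d_dock_hall)}
          = {at(kitchen), have(k3), locked(d_dock_hall), open(d_kitchen_bay), open(d_store_kitchen)}

== RESULT ==
["at(kitchen)", "have(k3)", "locked(d_dock_hall)", "open(d_kitchen_bay)", "open(d_store_kitchen)"]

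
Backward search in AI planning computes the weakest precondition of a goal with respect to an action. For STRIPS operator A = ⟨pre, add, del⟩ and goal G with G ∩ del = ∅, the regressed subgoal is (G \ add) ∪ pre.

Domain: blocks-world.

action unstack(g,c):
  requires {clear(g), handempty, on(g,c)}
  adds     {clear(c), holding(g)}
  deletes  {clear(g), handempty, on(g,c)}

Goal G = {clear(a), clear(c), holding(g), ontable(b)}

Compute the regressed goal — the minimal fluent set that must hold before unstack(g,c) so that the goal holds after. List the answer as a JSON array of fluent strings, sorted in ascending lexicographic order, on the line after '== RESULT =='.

Compute (G \ add) ∪ pre:
  G ∩ del = {}  (empty — regression defined)
  G \ add = {clear(a), clear(c), holding(g), ontable(b)} \ {clear(c), holding(g)} = {clear(a), ontable(b)}
  ∪ pre   = {clear(a), ontable(b)} ∪ {clear(g), handempty, on(g,c)}
          = {clear(a), clear(g), handempty, on(g,c), ontable(b)}

== RESULT ==
["clear(a)", "clear(g)", "handempty", "on(g,c)", "ontable(b)"]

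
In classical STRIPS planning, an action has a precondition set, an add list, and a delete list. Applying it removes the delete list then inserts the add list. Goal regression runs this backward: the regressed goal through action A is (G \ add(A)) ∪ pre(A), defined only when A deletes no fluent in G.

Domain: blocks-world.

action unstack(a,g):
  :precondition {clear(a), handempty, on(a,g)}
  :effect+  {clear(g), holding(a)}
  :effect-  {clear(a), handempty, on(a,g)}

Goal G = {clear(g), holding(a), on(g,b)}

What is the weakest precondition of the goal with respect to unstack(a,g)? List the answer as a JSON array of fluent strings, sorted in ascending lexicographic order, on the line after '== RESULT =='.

Compute (G \ add) ∪ pre:
  G ∩ del = {}  (empty — regression defined)
  G \ add = {clear(g), holding(a), on(g,b)} \ {clear(g), holding(a)} = {on(g,b)}
  ∪ pre   = {on(g,b)} ∪ {clear(a), handempty, on(a,g)}
          = {clear(a), handempty, on(a,g), on(g,b)}

== RESULT ==
["clear(a)", "handempty", "on(a,g)", "on(g,b)"]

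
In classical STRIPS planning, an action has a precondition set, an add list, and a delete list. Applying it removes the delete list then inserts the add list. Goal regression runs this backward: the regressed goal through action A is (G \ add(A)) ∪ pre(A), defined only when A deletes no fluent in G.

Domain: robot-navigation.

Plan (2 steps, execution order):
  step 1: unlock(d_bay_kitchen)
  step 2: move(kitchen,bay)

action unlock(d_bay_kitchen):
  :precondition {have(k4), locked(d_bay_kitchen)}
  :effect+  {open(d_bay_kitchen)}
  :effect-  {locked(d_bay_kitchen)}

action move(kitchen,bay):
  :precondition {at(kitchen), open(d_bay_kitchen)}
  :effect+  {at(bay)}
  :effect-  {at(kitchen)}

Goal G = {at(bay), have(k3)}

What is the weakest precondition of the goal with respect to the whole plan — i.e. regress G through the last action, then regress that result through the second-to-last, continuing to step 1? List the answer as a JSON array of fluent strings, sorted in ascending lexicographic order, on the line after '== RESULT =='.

Work backward from the goal:
  through step 2 (move(kitchen,bay)): drop {at(bay)}, keep {have(k3)}, require {at(kitchen), open(d_bay_kitchen)}
    → {at(kitchen), have(k3), open(d_bay_kitchen)}
  through step 1 (unlock(d_bay_kitchen)): drop {open(d_bay_kitchen)}, keep {at(kitchen), have(k3)}, require {have(k4), locked(d_bay_kitchen)}
    → {at(kitchen), have(k3), have(k4), locked(d_bay_kitchen)}

== RESULT ==
["at(kitchen)", "have(k3)", "have(k4)", "locked(d_bay_kitchen)"]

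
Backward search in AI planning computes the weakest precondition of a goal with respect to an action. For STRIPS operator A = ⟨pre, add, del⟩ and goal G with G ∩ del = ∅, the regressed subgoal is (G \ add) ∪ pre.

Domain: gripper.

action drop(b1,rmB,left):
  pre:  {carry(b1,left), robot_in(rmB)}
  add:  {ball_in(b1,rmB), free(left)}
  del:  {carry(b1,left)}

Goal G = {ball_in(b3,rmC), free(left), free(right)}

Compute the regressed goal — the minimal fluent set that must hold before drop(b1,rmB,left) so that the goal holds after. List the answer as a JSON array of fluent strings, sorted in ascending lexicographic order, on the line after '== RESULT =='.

Compute (G \ add) ∪ pre:
  G ∩ del = {}  (empty — regression defined)
  G \ add = {ball_in(b3,rmC), free(left), free(right)} \ {ball_in(b1,rmB), free(left)} = {ball_in(b3,rmC), free(right)}
  ∪ pre   = {ball_in(b3,rmC), free(right)} ∪ {carry(b1,left), robot_in(rmB)}
          = {ball_in(b3,rmC), carry(b1,left), free(right), robot_in(rmB)}

== RESULT ==
["ball_in(b3,rmC)", "carry(b1,left)", "free(right)", "robot_in(rmB)"]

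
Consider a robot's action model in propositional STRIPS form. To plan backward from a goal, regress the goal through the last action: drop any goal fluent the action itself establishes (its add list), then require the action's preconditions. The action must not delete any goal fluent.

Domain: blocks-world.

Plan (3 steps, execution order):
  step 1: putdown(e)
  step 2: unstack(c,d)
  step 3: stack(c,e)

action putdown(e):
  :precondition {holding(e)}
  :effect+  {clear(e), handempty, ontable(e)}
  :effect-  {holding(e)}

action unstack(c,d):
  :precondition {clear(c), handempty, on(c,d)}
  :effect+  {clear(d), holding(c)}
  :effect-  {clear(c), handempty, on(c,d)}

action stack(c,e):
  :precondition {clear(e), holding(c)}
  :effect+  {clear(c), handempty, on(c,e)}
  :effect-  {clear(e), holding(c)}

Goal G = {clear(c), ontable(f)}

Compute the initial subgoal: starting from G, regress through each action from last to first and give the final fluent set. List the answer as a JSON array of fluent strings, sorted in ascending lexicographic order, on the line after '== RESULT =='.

Work backward from the goal:
  through step 3 (stack(c,e)): drop {clear(c)}, keep {ontable(f)}, require {clear(e), holding(c)}
    → {clear(e), holding(c), ontable(f)}
  through step 2 (unstack(c,d)): drop {holding(c)}, keep {clear(e), ontable(f)}, require {clear(c), handempty, on(c,d)}
    → {clear(c), clear(e), handempty, on(c,d), ontable(f)}
  through step 1 (putdown(e)): drop {clear(e), handempty}, keep {clear(c), on(c,d), ontable(f)}, require {holding(e)}
    → {clear(c), holding(e), on(c,d), ontable(f)}

== RESULT ==
["clear(c)", "holding(e)", "on(c,d)", "ontable(f)"]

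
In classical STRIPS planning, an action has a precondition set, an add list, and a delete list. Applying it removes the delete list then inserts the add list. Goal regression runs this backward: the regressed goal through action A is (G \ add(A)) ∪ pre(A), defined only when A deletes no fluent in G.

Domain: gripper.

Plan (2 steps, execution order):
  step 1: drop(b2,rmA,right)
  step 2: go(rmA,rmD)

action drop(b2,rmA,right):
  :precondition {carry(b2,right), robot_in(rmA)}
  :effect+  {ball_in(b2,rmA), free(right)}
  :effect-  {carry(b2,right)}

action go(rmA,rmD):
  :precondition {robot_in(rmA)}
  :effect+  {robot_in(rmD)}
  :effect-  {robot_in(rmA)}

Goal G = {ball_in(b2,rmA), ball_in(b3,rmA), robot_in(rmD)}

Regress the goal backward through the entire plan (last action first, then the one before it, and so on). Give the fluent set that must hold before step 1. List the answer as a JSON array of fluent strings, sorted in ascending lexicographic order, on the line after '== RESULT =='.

Work backward from the goal:
  through step 2 (go(rmA,rmD)): drop {robot_in(rmD)}, keep {ball_in(b2,rmA), ball_in(b3,rmA)}, require {robot_in(rmA)}
    → {ball_in(b2,rmA), ball_in(b3,rmA), robot_in(rmA)}
  through step 1 (drop(b2,rmA,right)): drop {ball_in(b2,rmA)}, keep {ball_in(b3,rmA), robot_in(rmA)}, require {carry(b2,right), robot_in(rmA)}
    → {ball_in(b3,rmA), carry(b2,right), robot_in(rmA)}

== RESULT ==
["ball_in(b3,rmA)", "carry(b2,right)", "robot_in(rmA)"]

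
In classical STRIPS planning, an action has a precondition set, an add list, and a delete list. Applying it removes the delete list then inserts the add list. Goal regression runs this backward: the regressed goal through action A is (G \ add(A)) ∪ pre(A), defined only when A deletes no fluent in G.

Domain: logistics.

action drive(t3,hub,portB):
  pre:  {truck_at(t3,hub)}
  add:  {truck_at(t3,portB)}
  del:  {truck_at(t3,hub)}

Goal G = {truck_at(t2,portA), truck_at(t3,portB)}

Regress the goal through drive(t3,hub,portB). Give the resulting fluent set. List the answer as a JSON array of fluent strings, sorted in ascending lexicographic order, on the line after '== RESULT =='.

Regress:
  G ∩ del = {}  (empty — regression defined)
  G \ add = {truck_at(t2,portA), truck_at(t3,portB)} \ {truck_at(t3,portB)} = {truck_at(t2,portA)}
  ∪ pre   = {truck_at(t2,portA)} ∪ {truck_at(t3,hub)}
          = {truck_at(t2,portA), truck_at(t3,hub)}

== RESULT ==
["truck_at(t2,portA)", "truck_at(t3,hub)"]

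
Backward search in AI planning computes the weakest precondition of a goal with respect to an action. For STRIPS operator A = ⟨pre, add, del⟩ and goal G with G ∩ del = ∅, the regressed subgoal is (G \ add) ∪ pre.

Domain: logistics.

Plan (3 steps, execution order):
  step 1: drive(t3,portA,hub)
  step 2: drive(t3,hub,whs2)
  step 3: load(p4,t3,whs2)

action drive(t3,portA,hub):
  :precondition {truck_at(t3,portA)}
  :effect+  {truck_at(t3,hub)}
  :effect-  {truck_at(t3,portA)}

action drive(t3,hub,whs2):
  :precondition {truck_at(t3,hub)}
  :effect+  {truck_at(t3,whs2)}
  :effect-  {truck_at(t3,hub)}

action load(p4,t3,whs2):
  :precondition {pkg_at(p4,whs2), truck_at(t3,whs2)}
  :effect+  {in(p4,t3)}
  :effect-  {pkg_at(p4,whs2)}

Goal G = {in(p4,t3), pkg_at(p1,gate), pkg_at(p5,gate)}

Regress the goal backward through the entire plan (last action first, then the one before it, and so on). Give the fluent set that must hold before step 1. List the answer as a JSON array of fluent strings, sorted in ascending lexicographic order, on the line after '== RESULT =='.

Regress step by step:
  through step 3 (load(p4,t3,whs2)): drop {in(p4,t3)}, keep {pkg_at(p1,gate), pkg_at(p5,gate)}, require {pkg_at(p4,whs2), truck_at(t3,whs2)}
    → {pkg_at(p1,gate), pkg_at(p4,whs2), pkg_at(p5,gate), truck_at(t3,whs2)}
  through step 2 (drive(t3,hub,whs2)): drop {truck_at(t3,whs2)}, keep {pkg_at(p1,gate), pkg_at(p4,whs2), pkg_at(p5,gate)}, require {truck_at(t3,hub)}
    → {pkg_at(p1,gate), pkg_at(p4,whs2), pkg_at(p5,gate), truck_at(t3,hub)}
  through step 1 (drive(t3,portA,hub)): drop {truck_at(t3,hub)}, keep {pkg_at(p1,gate), pkg_at(p4,whs2), pkg_at(p5,gate)}, require {truck_at(t3,portA)}
    → {pkg_at(p1,gate), pkg_at(p4,whs2), pkg_at(p5,gate), truck_at(t3,portA)}

== RESULT ==
["pkg_at(p1,gate)", "pkg_at(p4,whs2)", "pkg_at(p5,gate)", "truck_at(t3,portA)"]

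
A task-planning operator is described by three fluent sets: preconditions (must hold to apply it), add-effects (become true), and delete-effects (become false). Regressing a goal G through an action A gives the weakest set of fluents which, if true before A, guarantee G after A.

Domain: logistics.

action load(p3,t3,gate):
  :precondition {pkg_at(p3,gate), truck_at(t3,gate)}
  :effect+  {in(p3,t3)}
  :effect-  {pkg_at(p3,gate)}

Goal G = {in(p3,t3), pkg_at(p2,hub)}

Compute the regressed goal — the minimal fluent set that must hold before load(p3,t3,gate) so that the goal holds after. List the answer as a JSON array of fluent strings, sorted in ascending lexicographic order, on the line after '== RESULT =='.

Compute (G \ add) ∪ pre:
  G ∩ del = {}  (empty — regression defined)
  G \ add = {in(p3,t3), pkg_at(p2,hub)} \ {in(p3,t3)} = {pkg_at(p2,hub)}
  ∪ pre   = {pkg_at(p2,hub)} ∪ {pkg_at(p3,gate), truck_at(t3,gate)}
          = {pkg_at(p2,hub), pkg_at(p3,gate), truck_at(t3,gate)}

== RESULT ==
["pkg_at(p2,hub)", "pkg_at(p3,gate)", "truck_at(t3,gate)"]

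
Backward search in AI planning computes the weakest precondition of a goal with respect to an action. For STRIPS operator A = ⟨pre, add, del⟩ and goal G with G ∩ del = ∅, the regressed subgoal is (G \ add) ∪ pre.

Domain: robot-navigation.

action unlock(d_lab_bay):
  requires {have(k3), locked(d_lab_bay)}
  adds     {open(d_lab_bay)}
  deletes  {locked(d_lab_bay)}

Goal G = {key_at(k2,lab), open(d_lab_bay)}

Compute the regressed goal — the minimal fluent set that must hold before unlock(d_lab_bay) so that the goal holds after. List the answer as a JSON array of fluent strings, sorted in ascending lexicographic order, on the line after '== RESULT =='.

Compute (G \ add) ∪ pre:
  G ∩ del = {}  (empty — regression defined)
  G \ add = {key_at(k2,lab), open(d_lab_bay)} \ {open(d_lab_bay)} = {key_at(k2,lab)}
  ∪ pre   = {key_at(k2,lab)} ∪ {have(k3), locked(d_lab_bay)}
          = {have(k3), key_at(k2,lab), locked(d_lab_bay)}

== RESULT ==
["have(k3)", "key_at(k2,lab)", "locked(d_lab_bay)"]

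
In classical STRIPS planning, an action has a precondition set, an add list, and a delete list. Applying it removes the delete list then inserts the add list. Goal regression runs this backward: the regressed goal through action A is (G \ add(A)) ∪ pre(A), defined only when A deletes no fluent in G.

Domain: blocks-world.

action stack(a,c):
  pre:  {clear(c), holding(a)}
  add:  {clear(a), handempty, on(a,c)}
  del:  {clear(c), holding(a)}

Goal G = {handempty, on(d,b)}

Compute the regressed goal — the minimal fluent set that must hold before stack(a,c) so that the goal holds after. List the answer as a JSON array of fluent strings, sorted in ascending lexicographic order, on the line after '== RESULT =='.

Regress:
  G ∩ del = {}  (empty — regression defined)
  G \ add = {handempty, on(d,b)} \ {clear(a), handempty, on(a,c)} = {on(d,b)}
  ∪ pre   = {on(d,b)} ∪ {clear(c), holding(a)}
          = {clear(c), holding(a), on(d,b)}

== RESULT ==
["clear(c)", "holding(a)", "on(d,b)"]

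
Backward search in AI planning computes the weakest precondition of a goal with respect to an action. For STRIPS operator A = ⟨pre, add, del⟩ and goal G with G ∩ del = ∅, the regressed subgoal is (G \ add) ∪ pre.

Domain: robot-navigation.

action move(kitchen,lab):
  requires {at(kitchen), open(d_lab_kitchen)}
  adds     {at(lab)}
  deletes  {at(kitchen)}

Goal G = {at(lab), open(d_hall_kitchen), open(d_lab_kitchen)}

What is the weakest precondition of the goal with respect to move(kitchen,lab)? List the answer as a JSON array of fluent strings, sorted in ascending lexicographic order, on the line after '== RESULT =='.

Compute (G \ add) ∪ pre:
  G ∩ del = {}  (empty — regression defined)
  G \ add = {at(lab), open(d_hall_kitchen), open(d_lab_kitchen)} \ {at(lab)} = {open(d_hall_kitchen), open(d_lab_kitchen)}
  ∪ pre   = {open(d_hall_kitchen), open(d_lab_kitchen)} ∪ {at(kitchen), open(d_lab_kitchen)}
          = {at(kitchen), open(d_hall_kitchen), open(d_lab_kitchen)}

== RESULT ==
["at(kitchen)", "open(d_hall_kitchen)", "open(d_lab_kitchen)"]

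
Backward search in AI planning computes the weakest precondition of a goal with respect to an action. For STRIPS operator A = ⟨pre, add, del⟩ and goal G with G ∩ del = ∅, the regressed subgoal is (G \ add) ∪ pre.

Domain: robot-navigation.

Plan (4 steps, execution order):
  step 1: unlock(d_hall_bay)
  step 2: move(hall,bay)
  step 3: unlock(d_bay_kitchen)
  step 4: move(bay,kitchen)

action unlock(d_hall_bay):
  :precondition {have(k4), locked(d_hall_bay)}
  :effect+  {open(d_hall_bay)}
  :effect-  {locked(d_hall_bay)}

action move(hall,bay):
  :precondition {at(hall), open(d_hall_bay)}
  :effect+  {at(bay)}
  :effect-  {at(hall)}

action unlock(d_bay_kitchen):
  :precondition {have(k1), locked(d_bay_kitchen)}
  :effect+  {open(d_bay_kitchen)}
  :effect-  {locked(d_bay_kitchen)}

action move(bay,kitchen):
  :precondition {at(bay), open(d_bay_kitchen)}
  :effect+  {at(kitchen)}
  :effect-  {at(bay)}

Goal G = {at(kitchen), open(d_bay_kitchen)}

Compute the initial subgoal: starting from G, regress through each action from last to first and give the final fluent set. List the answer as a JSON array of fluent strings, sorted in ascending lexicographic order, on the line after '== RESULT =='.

Work backward from the goal:
  through step 4 (move(bay,kitchen)): drop {at(kitchen)}, keep {open(d_bay_kitchen)}, require {at(bay), open(d_bay_kitchen)}
    → {at(bay), open(d_bay_kitchen)}
  through step 3 (unlock(d_bay_kitchen)): drop {open(d_bay_kitchen)}, keep {at(bay)}, require {have(k1), locked(d_bay_kitchen)}
    → {at(bay), have(k1), locked(d_bay_kitchen)}
  through step 2 (move(hall,bay)): drop {at(bay)}, keep {have(k1), locked(d_bay_kitchen)}, require {at(hall), open(d_hall_bay)}
    → {at(hall), have(k1), locked(d_bay_kitchen), open(d_hall_bay)}
  through step 1 (unlock(d_hall_bay)): drop {open(d_hall_bay)}, keep {at(hall), have(k1), locked(d_bay_kitchen)}, require {have(k4), locked(d_hall_bay)}
    → {at(hall), have(k1), have(k4), locked(d_bay_kitchen), locked(d_hall_bay)}

== RESULT ==
["at(hall)", "have(k1)", "have(k4)", "locked(d_bay_kitchen)", "locked(d_hall_bay)"]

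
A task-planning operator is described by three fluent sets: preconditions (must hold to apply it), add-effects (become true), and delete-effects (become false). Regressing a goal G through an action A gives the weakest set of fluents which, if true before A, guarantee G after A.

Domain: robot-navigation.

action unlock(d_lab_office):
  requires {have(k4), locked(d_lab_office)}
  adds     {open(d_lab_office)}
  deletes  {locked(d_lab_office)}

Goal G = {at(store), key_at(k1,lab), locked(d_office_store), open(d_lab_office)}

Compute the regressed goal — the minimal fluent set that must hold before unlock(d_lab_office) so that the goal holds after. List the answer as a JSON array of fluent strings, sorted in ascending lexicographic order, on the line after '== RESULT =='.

Compute (G \ add) ∪ pre:
  G ∩ del = {}  (empty — regression defined)
  G \ add = {at(store), key_at(k1,lab), locked(d_office_store), open(d_lab_office)} \ {open(d_lab_office)} = {at(store), key_at(k1,lab), locked(d_office_store)}
  ∪ pre   = {at(store), key_at(k1,lab), locked(d_office_store)} ∪ {have(k4), locked(d_lab_office)}
          = {at(store), have(k4), key_at(k1,lab), locked(d_lab_office), locked(d_office_store)}

== RESULT ==
["at(store)", "have(k4)", "key_at(k1,lab)", "locked(d_lab_office)", "locked(d_office_store)"]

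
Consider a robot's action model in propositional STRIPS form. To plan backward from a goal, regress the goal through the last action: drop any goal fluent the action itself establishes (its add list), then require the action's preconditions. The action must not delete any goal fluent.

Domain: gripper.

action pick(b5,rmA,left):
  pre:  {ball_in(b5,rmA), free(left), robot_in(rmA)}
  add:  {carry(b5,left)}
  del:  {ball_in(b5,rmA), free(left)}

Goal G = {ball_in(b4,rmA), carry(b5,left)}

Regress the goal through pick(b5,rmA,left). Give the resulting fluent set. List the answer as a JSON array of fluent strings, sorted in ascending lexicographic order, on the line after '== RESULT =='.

Regress:
  G ∩ del = {}  (empty — regression defined)
  G \ add = {ball_in(b4,rmA), carry(b5,left)} \ {carry(b5,left)} = {ball_in(b4,rmA)}
  ∪ pre   = {ball_in(b4,rmA)} ∪ {ball_in(b5,rmA), free(left), robot_in(rmA)}
          = {ball_in(b4,rmA), ball_in(b5,rmA), free(left), robot_in(rmA)}

== RESULT ==
["ball_in(b4,rmA)", "ball_in(b5,rmA)", "free(left)", "robot_in(rmA)"]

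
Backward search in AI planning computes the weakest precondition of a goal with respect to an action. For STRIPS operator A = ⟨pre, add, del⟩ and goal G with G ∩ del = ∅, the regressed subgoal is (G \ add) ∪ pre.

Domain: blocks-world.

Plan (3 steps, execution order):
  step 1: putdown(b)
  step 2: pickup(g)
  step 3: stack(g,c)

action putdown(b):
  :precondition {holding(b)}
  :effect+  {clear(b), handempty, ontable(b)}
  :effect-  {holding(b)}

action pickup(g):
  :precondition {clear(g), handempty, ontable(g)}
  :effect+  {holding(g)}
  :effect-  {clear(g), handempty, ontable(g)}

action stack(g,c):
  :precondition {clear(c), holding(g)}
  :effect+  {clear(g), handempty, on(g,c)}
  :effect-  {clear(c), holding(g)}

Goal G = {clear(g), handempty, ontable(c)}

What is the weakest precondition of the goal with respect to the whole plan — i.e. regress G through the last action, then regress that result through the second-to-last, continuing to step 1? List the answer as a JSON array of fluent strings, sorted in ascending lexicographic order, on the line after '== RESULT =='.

Work backward from the goal:
  through step 3 (stack(g,c)): drop {clear(g), handempty}, keep {ontable(c)}, require {clear(c), holding(g)}
    → {clear(c), holding(g), ontable(c)}
  through step 2 (pickup(g)): drop {holding(g)}, keep {clear(c), ontable(c)}, require {clear(g), handempty, ontable(g)}
    → {clear(c), clear(g), handempty, ontable(c), ontable(g)}
  through step 1 (putdown(b)): drop {handempty}, keep {clear(c), clear(g), ontable(c), ontable(g)}, require {holding(b)}
    → {clear(c), clear(g), holding(b), ontable(c), ontable(g)}

== RESULT ==
["clear(c)", "clear(g)", "holding(b)", "ontable(c)", "ontable(g)"]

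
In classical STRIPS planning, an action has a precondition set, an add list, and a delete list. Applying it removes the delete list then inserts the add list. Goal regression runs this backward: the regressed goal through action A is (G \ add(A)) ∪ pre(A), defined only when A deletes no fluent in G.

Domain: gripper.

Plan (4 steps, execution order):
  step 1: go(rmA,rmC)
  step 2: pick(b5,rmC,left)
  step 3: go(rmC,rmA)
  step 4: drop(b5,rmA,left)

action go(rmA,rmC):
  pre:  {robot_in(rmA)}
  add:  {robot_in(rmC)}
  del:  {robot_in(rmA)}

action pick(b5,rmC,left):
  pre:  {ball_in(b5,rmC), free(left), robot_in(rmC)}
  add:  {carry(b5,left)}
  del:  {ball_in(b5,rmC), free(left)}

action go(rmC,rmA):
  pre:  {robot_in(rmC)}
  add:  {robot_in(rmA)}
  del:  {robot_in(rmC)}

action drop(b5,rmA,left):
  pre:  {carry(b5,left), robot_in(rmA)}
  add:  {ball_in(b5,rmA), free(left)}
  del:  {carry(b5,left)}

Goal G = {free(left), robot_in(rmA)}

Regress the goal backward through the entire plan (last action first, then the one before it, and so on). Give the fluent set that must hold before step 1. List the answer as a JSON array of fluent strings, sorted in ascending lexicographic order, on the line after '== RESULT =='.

Work backward from the goal:
  through step 4 (drop(b5,rmA,left)): drop {free(left)}, keep {robot_in(rmA)}, require {carry(b5,left), robot_in(rmA)}
    → {carry(b5,left), robot_in(rmA)}
  through step 3 (go(rmC,rmA)): drop {robot_in(rmA)}, keep {carry(b5,left)}, require {robot_in(rmC)}
    → {carry(b5,left), robot_in(rmC)}
  through step 2 (pick(b5,rmC,left)): drop {carry(b5,left)}, keep {robot_in(rmC)}, require {ball_in(b5,rmC), free(left), robot_in(rmC)}
    → {ball_in(b5,rmC), free(left), robot_in(rmC)}
  through step 1 (go(rmA,rmC)): drop {robot_in(rmC)}, keep {ball_in(b5,rmC), free(left)}, require {robot_in(rmA)}
    → {ball_in(b5,rmC), free(left), robot_in(rmA)}

== RESULT ==
["ball_in(b5,rmC)", "free(left)", "robot_in(rmA)"]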